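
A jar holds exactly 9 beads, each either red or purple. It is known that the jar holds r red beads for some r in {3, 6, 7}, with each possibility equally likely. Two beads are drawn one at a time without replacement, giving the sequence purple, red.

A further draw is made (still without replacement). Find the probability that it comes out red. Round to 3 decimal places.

For each hypothesis, P(data | H) works out to: P(data | r = 3) = (6/9)(3/8) = 1/4; P(data | r = 6) = (3/9)(6/8) = 1/4; P(data | r = 7) = (2/9)(7/8) = 7/36.
Multiplying each by its prior: 1/3 · 1/4 = 1/12, 1/3 · 1/4 = 1/12, 1/3 · 7/36 = 7/108; these sum to 25/108.
Normalising, the posterior is P(r = 3 | data) = 9/25, P(r = 6 | data) = 9/25, P(r = 7 | data) = 7/25.
So P(red next | data) = Σ P(red next | H) P(H | data) = (2/7)(9/25) + (5/7)(9/25) + (6/7)(7/25) = 3/5.

0.600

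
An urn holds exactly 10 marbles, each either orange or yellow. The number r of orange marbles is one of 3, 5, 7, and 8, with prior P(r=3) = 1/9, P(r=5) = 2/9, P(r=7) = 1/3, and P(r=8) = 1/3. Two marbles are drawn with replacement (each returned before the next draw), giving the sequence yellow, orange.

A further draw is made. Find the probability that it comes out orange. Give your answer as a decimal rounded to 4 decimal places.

For each hypothesis, P(data | H) works out to: P(data | r = 3) = (7/10)(3/10) = 21/100; P(data | r = 5) = (5/10)(5/10) = 1/4; P(data | r = 7) = (3/10)(7/10) = 21/100; P(data | r = 8) = (2/10)(8/10) = 4/25.
The prior-weighted likelihoods are 1/9 · 21/100 = 7/300, 2/9 · 1/4 = 1/18, 1/3 · 21/100 = 7/100, 1/3 · 4/25 = 4/75; with total 91/450.
Dividing through by the total gives posterior P(r = 3 | data) = 3/26, P(r = 5 | data) = 25/91, P(r = 7 | data) = 9/26, P(r = 8 | data) = 24/91.
The predictive probability is P(orange next | data) = (3/10)(3/26) + (1/2)(25/91) + (7/10)(9/26) + (4/5)(24/91) = 569/910.

0.6253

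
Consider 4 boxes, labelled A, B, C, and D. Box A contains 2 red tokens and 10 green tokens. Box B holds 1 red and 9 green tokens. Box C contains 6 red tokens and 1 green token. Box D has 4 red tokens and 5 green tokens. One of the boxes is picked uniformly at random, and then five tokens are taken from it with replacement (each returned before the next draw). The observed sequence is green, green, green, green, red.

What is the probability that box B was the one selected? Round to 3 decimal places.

For each hypothesis, P(data | H) works out to: P(data | box A) = (10/12)(10/12)(10/12)(10/12)(2/12) = 0.080376; P(data | box B) = (9/10)(9/10)(9/10)(9/10)(1/10) = 0.06561; P(data | box C) = (1/7)(1/7)(1/7)(1/7)(6/7) = 0.00035699; P(data | box D) = (5/9)(5/9)(5/9)(5/9)(4/9) = 0.042338.
Weighting by the prior gives 1/4 · 0.080376 = 0.020094, 1/4 · 0.06561 = 0.016403, 1/4 · 0.00035699 = 8.9249e-05, 1/4 · 0.042338 = 0.010584; summing to 0.04717.
Therefore the posterior P(box B | data) = (0.016403) / (0.04717) = 0.34773.

0.348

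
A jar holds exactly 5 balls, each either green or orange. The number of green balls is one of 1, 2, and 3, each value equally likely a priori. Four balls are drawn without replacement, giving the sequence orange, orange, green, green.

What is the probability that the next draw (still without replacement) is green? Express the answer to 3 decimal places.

For each hypothesis, P(data | H) works out to: P(data | r = 1) = (4/5)(3/4)(1/3)(0/2) = 0; P(data | r = 2) = (3/5)(2/4)(2/3)(1/2) = 1/10; P(data | r = 3) = (2/5)(1/4)(3/3)(2/2) = 1/10.
The prior-weighted likelihoods are 1/3 · 0 = 0, 1/3 · 1/10 = 1/30, 1/3 · 1/10 = 1/30; with total 1/15.
The posterior is then P(r = 1 | data) = 0, P(r = 2 | data) = 1/2, P(r = 3 | data) = 1/2.
Averaging over the posterior, P(green next | data) = (0)(1/2) + (1)(1/2) = 1/2.

0.500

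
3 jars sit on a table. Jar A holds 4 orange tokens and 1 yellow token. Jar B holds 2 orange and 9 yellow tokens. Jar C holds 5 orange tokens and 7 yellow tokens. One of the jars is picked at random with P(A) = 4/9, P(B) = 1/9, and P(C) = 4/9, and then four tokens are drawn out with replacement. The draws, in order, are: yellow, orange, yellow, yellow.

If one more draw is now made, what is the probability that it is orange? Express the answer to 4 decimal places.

0.3869

The likelihood of the observed sequence under each hypothesis: P(data | jar A) = (1/5)(4/5)(1/5)(1/5) = 0.0064; P(data | jar B) = (9/11)(2/11)(9/11)(9/11) = 0.099583; P(data | jar C) = (7/12)(5/12)(7/12)(7/12) = 0.082706.
Weighting by the prior gives 4/9 · 0.0064 = 0.0028444, 1/9 · 0.099583 = 0.011065, 4/9 · 0.082706 = 0.036758; with total 0.050668.
The posterior is then P(jar A | data) = 0.056139, P(jar B | data) = 0.21838, P(jar C | data) = 0.72548.
Averaging over the posterior, P(orange next | data) = (4/5)(0.056139) + (2/11)(0.21838) + (5/12)(0.72548) = 0.3869.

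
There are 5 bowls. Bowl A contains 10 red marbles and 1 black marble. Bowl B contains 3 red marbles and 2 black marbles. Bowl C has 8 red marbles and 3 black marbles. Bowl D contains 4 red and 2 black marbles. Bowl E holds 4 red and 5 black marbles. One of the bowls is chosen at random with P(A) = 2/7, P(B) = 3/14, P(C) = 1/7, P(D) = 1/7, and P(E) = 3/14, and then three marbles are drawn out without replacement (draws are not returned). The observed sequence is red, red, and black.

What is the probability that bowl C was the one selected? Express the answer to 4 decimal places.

For each hypothesis, P(data | H) works out to: P(data | bowl A) = (10/11)(9/10)(1/9) = 0.090909; P(data | bowl B) = (3/5)(2/4)(2/3) = 0.2; P(data | bowl C) = (8/11)(7/10)(3/9) = 0.1697; P(data | bowl D) = (4/6)(3/5)(2/4) = 0.2; P(data | bowl E) = (4/9)(3/8)(5/7) = 0.11905.
Weighting by the prior gives 2/7 · 0.090909 = 0.025974, 3/14 · 0.2 = 0.042857, 1/7 · 0.1697 = 0.024242, 1/7 · 0.2 = 0.028571, 3/14 · 0.11905 = 0.02551; summing to 0.14716.
Therefore the posterior P(bowl C | data) = (0.024242) / (0.14716) = 0.16474.

0.1647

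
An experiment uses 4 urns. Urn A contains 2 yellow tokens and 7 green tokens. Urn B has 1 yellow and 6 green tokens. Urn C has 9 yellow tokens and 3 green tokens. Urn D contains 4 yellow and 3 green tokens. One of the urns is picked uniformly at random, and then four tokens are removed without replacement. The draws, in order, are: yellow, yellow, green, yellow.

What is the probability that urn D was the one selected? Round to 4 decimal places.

Under each hypothesis, the probability of the observed sequence is: P(data | urn A) = (2/9)(1/8)(7/7)(0/6) = 0; P(data | urn B) = (1/7)(0/6) = 0; P(data | urn C) = (9/12)(8/11)(3/10)(7/9) = 7/55; P(data | urn D) = (4/7)(3/6)(3/5)(2/4) = 3/35.
The prior-weighted likelihoods are 1/4 · 0 = 0, 1/4 · 0 = 0, 1/4 · 7/55 = 7/220, 1/4 · 3/35 = 3/140; summing to 41/770.
Therefore the posterior P(urn D | data) = (3/140) / (41/770) = 33/82.

0.4024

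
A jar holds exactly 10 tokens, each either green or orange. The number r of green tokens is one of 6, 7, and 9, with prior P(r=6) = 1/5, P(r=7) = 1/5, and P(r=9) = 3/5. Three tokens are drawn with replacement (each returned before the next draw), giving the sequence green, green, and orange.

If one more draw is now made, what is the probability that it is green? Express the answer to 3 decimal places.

0.764

Compute the likelihood of the observed sequence for each case: P(data | r = 6) = (6/10)(6/10)(4/10) = 0.144; P(data | r = 7) = (7/10)(7/10)(3/10) = 0.147; P(data | r = 9) = (9/10)(9/10)(1/10) = 0.081.
The prior-weighted likelihoods are 1/5 · 0.144 = 0.0288, 1/5 · 0.147 = 0.0294, 3/5 · 0.081 = 0.0486; summing to 0.1068.
Normalising, the posterior is P(r = 6 | data) = 0.26966, P(r = 7 | data) = 0.27528, P(r = 9 | data) = 0.45506.
The predictive probability is P(green next | data) = (3/5)(0.26966) + (7/10)(0.27528) + (9/10)(0.45506) = 0.76404.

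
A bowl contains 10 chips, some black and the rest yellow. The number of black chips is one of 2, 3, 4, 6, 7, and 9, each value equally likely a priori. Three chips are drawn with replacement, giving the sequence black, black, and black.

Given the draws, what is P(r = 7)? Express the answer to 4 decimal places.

For each hypothesis, P(data | H) works out to: P(data | r = 2) = (2/10)(2/10)(2/10) = 0.008; P(data | r = 3) = (3/10)(3/10)(3/10) = 0.027; P(data | r = 4) = (4/10)(4/10)(4/10) = 0.064; P(data | r = 6) = (6/10)(6/10)(6/10) = 0.216; P(data | r = 7) = (7/10)(7/10)(7/10) = 0.343; P(data | r = 9) = (9/10)(9/10)(9/10) = 0.729.
Weighting by the prior gives 1/6 · 0.008 = 0.0013333, 1/6 · 0.027 = 0.0045, 1/6 · 0.064 = 0.010667, 1/6 · 0.216 = 0.036, 1/6 · 0.343 = 0.057167, 1/6 · 0.729 = 0.1215; summing to 0.23117.
So P(r = 7 | data) = (0.057167) / (0.23117) = 0.2473.

0.2473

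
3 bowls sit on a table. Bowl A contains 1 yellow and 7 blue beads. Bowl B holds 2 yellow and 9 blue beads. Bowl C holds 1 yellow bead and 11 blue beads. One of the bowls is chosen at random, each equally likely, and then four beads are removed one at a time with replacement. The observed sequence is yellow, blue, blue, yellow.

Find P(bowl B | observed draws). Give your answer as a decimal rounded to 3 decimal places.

0.554

The likelihood of the observed sequence under each hypothesis: P(data | bowl A) = (1/8)(7/8)(7/8)(1/8) = 0.011963; P(data | bowl B) = (2/11)(9/11)(9/11)(2/11) = 0.02213; P(data | bowl C) = (1/12)(11/12)(11/12)(1/12) = 0.0058353.
Weighting by the prior gives 1/3 · 0.011963 = 0.0039876, 1/3 · 0.02213 = 0.0073765, 1/3 · 0.0058353 = 0.0019451; these sum to 0.013309.
Hence P(bowl B | data) = (0.0073765) / (0.013309) = 0.55424.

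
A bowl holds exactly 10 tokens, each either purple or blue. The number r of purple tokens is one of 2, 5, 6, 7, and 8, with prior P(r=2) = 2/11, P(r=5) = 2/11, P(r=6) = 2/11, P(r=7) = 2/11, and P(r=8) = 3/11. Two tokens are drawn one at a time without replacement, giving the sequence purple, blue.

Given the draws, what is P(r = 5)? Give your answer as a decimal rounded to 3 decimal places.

0.227

Compute the likelihood of the observed sequence for each case: P(data | r = 2) = (2/10)(8/9) = 8/45; P(data | r = 5) = (5/10)(5/9) = 5/18; P(data | r = 6) = (6/10)(4/9) = 4/15; P(data | r = 7) = (7/10)(3/9) = 7/30; P(data | r = 8) = (8/10)(2/9) = 8/45.
The prior-weighted likelihoods are 2/11 · 8/45 = 16/495, 2/11 · 5/18 = 5/99, 2/11 · 4/15 = 8/165, 2/11 · 7/30 = 7/165, 3/11 · 8/45 = 8/165; summing to 2/9.
So P(r = 5 | data) = (5/99) / (2/9) = 5/22.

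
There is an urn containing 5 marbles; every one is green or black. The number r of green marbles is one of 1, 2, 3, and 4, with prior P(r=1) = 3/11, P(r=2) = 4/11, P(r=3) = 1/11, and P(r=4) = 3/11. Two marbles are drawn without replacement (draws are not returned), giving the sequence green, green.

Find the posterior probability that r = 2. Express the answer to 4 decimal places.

0.1600

Compute the likelihood of the observed sequence for each case: P(data | r = 1) = (1/5)(0/4) = 0; P(data | r = 2) = (2/5)(1/4) = 1/10; P(data | r = 3) = (3/5)(2/4) = 3/10; P(data | r = 4) = (4/5)(3/4) = 3/5.
Weighting by the prior gives 3/11 · 0 = 0, 4/11 · 1/10 = 2/55, 1/11 · 3/10 = 3/110, 3/11 · 3/5 = 9/55; these sum to 5/22.
By Bayes' rule, P(r = 2 | data) = (2/55) / (5/22) = 4/25.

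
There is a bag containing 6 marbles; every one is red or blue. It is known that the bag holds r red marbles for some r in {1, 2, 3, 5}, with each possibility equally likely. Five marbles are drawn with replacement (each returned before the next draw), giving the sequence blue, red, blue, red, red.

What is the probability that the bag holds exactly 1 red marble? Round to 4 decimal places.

Under each hypothesis, the probability of the observed sequence is: P(data | r = 1) = (5/6)(1/6)(5/6)(1/6)(1/6) = 0.003215; P(data | r = 2) = (4/6)(2/6)(4/6)(2/6)(2/6) = 0.016461; P(data | r = 3) = (3/6)(3/6)(3/6)(3/6)(3/6) = 0.03125; P(data | r = 5) = (1/6)(5/6)(1/6)(5/6)(5/6) = 0.016075.
Multiplying each by its prior: 1/4 · 0.003215 = 0.00080376, 1/4 · 0.016461 = 0.0041152, 1/4 · 0.03125 = 0.0078125, 1/4 · 0.016075 = 0.0040188; these sum to 0.01675.
So P(r = 1 | data) = (0.00080376) / (0.01675) = 0.047985.

0.0480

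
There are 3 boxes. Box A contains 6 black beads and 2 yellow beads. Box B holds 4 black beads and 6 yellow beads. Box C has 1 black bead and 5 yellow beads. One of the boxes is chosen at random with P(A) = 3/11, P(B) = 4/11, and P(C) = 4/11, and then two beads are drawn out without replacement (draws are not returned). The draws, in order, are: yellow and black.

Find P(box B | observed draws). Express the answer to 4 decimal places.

0.4489

For each hypothesis, P(data | H) works out to: P(data | box A) = (2/8)(6/7) = 0.21429; P(data | box B) = (6/10)(4/9) = 0.26667; P(data | box C) = (5/6)(1/5) = 0.16667.
Multiplying each by its prior: 3/11 · 0.21429 = 0.058442, 4/11 · 0.26667 = 0.09697, 4/11 · 0.16667 = 0.060606; these sum to 0.21602.
By Bayes' rule, P(box B | data) = (0.09697) / (0.21602) = 0.4489.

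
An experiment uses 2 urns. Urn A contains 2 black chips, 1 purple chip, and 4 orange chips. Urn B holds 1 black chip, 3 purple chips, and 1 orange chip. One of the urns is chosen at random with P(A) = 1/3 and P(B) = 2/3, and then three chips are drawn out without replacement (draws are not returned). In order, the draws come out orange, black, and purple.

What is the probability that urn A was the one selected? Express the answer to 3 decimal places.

0.276

The likelihood of the observed sequence under each hypothesis: P(data | urn A) = (4/7)(2/6)(1/5) = 4/105; P(data | urn B) = (1/5)(1/4)(3/3) = 1/20.
Multiplying each by its prior: 1/3 · 4/105 = 4/315, 2/3 · 1/20 = 1/30; these sum to 29/630.
So P(urn A | data) = (4/315) / (29/630) = 8/29.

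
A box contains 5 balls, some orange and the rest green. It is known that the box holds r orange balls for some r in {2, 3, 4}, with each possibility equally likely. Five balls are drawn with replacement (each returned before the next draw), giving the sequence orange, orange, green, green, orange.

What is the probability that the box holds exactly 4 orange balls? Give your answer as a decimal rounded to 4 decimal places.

The likelihood of the observed sequence under each hypothesis: P(data | r = 2) = (2/5)(2/5)(3/5)(3/5)(2/5) = 0.02304; P(data | r = 3) = (3/5)(3/5)(2/5)(2/5)(3/5) = 0.03456; P(data | r = 4) = (4/5)(4/5)(1/5)(1/5)(4/5) = 0.02048.
Multiplying each by its prior: 1/3 · 0.02304 = 0.00768, 1/3 · 0.03456 = 0.01152, 1/3 · 0.02048 = 0.0068267; with total 0.026027.
Hence P(r = 4 | data) = (0.0068267) / (0.026027) = 0.2623.

0.2623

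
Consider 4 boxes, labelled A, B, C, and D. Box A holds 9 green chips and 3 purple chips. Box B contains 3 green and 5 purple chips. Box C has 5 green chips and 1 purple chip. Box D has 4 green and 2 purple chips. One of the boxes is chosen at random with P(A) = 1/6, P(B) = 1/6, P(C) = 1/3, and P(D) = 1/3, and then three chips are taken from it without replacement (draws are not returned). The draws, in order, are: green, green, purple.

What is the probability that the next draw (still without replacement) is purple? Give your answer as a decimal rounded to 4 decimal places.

For each hypothesis, P(data | H) works out to: P(data | box A) = (9/12)(8/11)(3/10) = 0.16364; P(data | box B) = (3/8)(2/7)(5/6) = 0.089286; P(data | box C) = (5/6)(4/5)(1/4) = 0.16667; P(data | box D) = (4/6)(3/5)(2/4) = 0.2.
The prior-weighted likelihoods are 1/6 · 0.16364 = 0.027273, 1/6 · 0.089286 = 0.014881, 1/3 · 0.16667 = 0.055556, 1/3 · 0.2 = 0.066667; summing to 0.16438.
The posterior is then P(box A | data) = 0.16592, P(box B | data) = 0.09053, P(box C | data) = 0.33798, P(box D | data) = 0.40557.
So P(purple next | data) = Σ P(purple next | H) P(H | data) = (2/9)(0.16592) + (4/5)(0.09053) + (0)(0.33798) + (1/3)(0.40557) = 0.24449.

0.2445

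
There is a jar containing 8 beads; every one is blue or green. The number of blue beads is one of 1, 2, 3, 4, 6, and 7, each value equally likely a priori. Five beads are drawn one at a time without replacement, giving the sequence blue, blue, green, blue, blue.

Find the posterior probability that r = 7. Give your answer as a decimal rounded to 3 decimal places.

0.507

The likelihood of the observed sequence under each hypothesis: P(data | r = 1) = (1/8)(0/7) = 0; P(data | r = 2) = (2/8)(1/7)(6/6)(0/5) = 0; P(data | r = 3) = (3/8)(2/7)(5/6)(1/5)(0/4) = 0; P(data | r = 4) = (4/8)(3/7)(4/6)(2/5)(1/4) = 1/70; P(data | r = 6) = (6/8)(5/7)(2/6)(4/5)(3/4) = 3/28; P(data | r = 7) = (7/8)(6/7)(1/6)(5/5)(4/4) = 1/8.
Multiplying each by its prior: 1/6 · 0 = 0, 1/6 · 0 = 0, 1/6 · 0 = 0, 1/6 · 1/70 = 1/420, 1/6 · 3/28 = 1/56, 1/6 · 1/8 = 1/48; these sum to 23/560.
So P(r = 7 | data) = (1/48) / (23/560) = 35/69.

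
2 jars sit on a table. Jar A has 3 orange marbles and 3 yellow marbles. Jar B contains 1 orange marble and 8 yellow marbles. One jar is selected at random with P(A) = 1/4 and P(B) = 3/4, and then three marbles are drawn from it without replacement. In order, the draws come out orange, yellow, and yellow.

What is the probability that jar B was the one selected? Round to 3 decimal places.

The likelihood of the observed sequence under each hypothesis: P(data | jar A) = (3/6)(3/5)(2/4) = 3/20; P(data | jar B) = (1/9)(8/8)(7/7) = 1/9.
The prior-weighted likelihoods are 1/4 · 3/20 = 3/80, 3/4 · 1/9 = 1/12; with total 29/240.
So P(jar B | data) = (1/12) / (29/240) = 20/29.

0.690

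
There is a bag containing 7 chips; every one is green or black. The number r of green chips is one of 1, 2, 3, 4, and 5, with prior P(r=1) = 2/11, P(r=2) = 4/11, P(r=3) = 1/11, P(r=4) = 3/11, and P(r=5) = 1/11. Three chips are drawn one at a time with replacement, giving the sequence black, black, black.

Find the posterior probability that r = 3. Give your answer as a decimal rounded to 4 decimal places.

Under each hypothesis, the probability of the observed sequence is: P(data | r = 1) = (6/7)(6/7)(6/7) = 0.62974; P(data | r = 2) = (5/7)(5/7)(5/7) = 0.36443; P(data | r = 3) = (4/7)(4/7)(4/7) = 0.18659; P(data | r = 4) = (3/7)(3/7)(3/7) = 0.078717; P(data | r = 5) = (2/7)(2/7)(2/7) = 0.023324.
Multiplying each by its prior: 2/11 · 0.62974 = 0.1145, 4/11 · 0.36443 = 0.13252, 1/11 · 0.18659 = 0.016963, 3/11 · 0.078717 = 0.021468, 1/11 · 0.023324 = 0.0021203; summing to 0.28757.
So P(r = 3 | data) = (0.016963) / (0.28757) = 0.058986.

0.0590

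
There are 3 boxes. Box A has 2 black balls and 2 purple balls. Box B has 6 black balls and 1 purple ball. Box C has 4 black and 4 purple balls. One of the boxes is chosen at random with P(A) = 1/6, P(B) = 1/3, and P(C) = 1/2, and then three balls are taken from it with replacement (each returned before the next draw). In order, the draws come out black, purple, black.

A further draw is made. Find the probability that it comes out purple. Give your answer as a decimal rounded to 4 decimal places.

The likelihood of the observed sequence under each hypothesis: P(data | box A) = (2/4)(2/4)(2/4) = 0.125; P(data | box B) = (6/7)(1/7)(6/7) = 0.10496; P(data | box C) = (4/8)(4/8)(4/8) = 0.125.
Weighting by the prior gives 1/6 · 0.125 = 0.020833, 1/3 · 0.10496 = 0.034985, 1/2 · 0.125 = 0.0625; these sum to 0.11832.
Normalising, the posterior is P(box A | data) = 0.17608, P(box B | data) = 0.29569, P(box C | data) = 0.52823.
So P(purple next | data) = Σ P(purple next | H) P(H | data) = (1/2)(0.17608) + (1/7)(0.29569) + (1/2)(0.52823) = 0.3944.

0.3944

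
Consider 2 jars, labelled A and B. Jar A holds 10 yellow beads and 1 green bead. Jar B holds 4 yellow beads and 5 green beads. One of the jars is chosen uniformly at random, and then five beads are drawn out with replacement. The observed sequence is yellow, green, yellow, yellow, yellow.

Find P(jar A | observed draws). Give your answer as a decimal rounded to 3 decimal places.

0.741

Compute the likelihood of the observed sequence for each case: P(data | jar A) = (10/11)(1/11)(10/11)(10/11)(10/11) = 0.062092; P(data | jar B) = (4/9)(5/9)(4/9)(4/9)(4/9) = 0.021677.
Multiplying each by its prior: 1/2 · 0.062092 = 0.031046, 1/2 · 0.021677 = 0.010838; these sum to 0.041885.
By Bayes' rule, P(jar A | data) = (0.031046) / (0.041885) = 0.74123.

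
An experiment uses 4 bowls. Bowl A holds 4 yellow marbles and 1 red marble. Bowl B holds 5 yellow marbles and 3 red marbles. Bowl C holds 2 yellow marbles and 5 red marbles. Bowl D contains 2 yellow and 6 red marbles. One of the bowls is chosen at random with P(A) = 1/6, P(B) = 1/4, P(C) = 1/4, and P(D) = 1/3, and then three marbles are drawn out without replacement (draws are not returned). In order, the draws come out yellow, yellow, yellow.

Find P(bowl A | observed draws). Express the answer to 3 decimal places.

For each hypothesis, P(data | H) works out to: P(data | bowl A) = (4/5)(3/4)(2/3) = 0.4; P(data | bowl B) = (5/8)(4/7)(3/6) = 0.17857; P(data | bowl C) = (2/7)(1/6)(0/5) = 0; P(data | bowl D) = (2/8)(1/7)(0/6) = 0.
Multiplying each by its prior: 1/6 · 0.4 = 0.066667, 1/4 · 0.17857 = 0.044643, 1/4 · 0 = 0, 1/3 · 0 = 0; summing to 0.11131.
Hence P(bowl A | data) = (0.066667) / (0.11131) = 0.59893.

0.599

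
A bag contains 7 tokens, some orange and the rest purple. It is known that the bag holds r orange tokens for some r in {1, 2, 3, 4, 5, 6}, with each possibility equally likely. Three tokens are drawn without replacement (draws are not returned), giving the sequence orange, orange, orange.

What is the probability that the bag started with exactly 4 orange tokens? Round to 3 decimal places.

Compute the likelihood of the observed sequence for each case: P(data | r = 1) = (1/7)(0/6) = 0; P(data | r = 2) = (2/7)(1/6)(0/5) = 0; P(data | r = 3) = (3/7)(2/6)(1/5) = 1/35; P(data | r = 4) = (4/7)(3/6)(2/5) = 4/35; P(data | r = 5) = (5/7)(4/6)(3/5) = 2/7; P(data | r = 6) = (6/7)(5/6)(4/5) = 4/7.
The prior-weighted likelihoods are 1/6 · 0 = 0, 1/6 · 0 = 0, 1/6 · 1/35 = 1/210, 1/6 · 4/35 = 2/105, 1/6 · 2/7 = 1/21, 1/6 · 4/7 = 2/21; with total 1/6.
Therefore the posterior P(r = 4 | data) = (2/105) / (1/6) = 4/35.

0.114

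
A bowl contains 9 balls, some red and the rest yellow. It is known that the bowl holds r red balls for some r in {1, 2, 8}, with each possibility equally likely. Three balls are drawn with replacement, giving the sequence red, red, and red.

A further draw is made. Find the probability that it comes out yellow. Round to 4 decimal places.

0.1228

The likelihood of the observed sequence under each hypothesis: P(data | r = 1) = (1/9)(1/9)(1/9) = 0.0013717; P(data | r = 2) = (2/9)(2/9)(2/9) = 0.010974; P(data | r = 8) = (8/9)(8/9)(8/9) = 0.70233.
The prior-weighted likelihoods are 1/3 · 0.0013717 = 0.00045725, 1/3 · 0.010974 = 0.003658, 1/3 · 0.70233 = 0.23411; with total 0.23823.
The posterior is then P(r = 1 | data) = 0.0019194, P(r = 2 | data) = 0.015355, P(r = 8 | data) = 0.98273.
Averaging over the posterior, P(yellow next | data) = (8/9)(0.0019194) + (7/9)(0.015355) + (1/9)(0.98273) = 0.12284.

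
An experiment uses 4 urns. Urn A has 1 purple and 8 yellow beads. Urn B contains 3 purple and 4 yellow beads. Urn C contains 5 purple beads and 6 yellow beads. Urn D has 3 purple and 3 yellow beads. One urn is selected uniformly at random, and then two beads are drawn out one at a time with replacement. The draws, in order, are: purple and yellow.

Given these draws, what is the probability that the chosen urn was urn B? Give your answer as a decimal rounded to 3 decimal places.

0.291

For each hypothesis, P(data | H) works out to: P(data | urn A) = (1/9)(8/9) = 0.098765; P(data | urn B) = (3/7)(4/7) = 0.2449; P(data | urn C) = (5/11)(6/11) = 0.24793; P(data | urn D) = (3/6)(3/6) = 0.25.
Weighting by the prior gives 1/4 · 0.098765 = 0.024691, 1/4 · 0.2449 = 0.061224, 1/4 · 0.24793 = 0.061983, 1/4 · 0.25 = 0.0625; these sum to 0.2104.
By Bayes' rule, P(urn B | data) = (0.061224) / (0.2104) = 0.29099.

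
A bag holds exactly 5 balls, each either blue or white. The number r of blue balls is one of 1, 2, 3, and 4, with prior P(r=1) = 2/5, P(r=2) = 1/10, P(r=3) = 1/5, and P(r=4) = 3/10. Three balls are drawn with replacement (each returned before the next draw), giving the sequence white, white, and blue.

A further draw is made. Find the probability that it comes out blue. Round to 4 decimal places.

0.3729

Compute the likelihood of the observed sequence for each case: P(data | r = 1) = (4/5)(4/5)(1/5) = 16/125; P(data | r = 2) = (3/5)(3/5)(2/5) = 18/125; P(data | r = 3) = (2/5)(2/5)(3/5) = 12/125; P(data | r = 4) = (1/5)(1/5)(4/5) = 4/125.
Weighting by the prior gives 2/5 · 16/125 = 32/625, 1/10 · 18/125 = 9/625, 1/5 · 12/125 = 12/625, 3/10 · 4/125 = 6/625; summing to 59/625.
Normalising, the posterior is P(r = 1 | data) = 32/59, P(r = 2 | data) = 9/59, P(r = 3 | data) = 12/59, P(r = 4 | data) = 6/59.
The predictive probability is P(blue next | data) = (1/5)(32/59) + (2/5)(9/59) + (3/5)(12/59) + (4/5)(6/59) = 22/59.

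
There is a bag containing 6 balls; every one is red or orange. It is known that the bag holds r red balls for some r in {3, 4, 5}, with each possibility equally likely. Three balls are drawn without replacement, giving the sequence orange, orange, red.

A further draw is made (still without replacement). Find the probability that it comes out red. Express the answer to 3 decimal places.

Under each hypothesis, the probability of the observed sequence is: P(data | r = 3) = (3/6)(2/5)(3/4) = 3/20; P(data | r = 4) = (2/6)(1/5)(4/4) = 1/15; P(data | r = 5) = (1/6)(0/5) = 0.
Weighting by the prior gives 1/3 · 3/20 = 1/20, 1/3 · 1/15 = 1/45, 1/3 · 0 = 0; with total 13/180.
The posterior is then P(r = 3 | data) = 9/13, P(r = 4 | data) = 4/13, P(r = 5 | data) = 0.
The predictive probability is P(red next | data) = (2/3)(9/13) + (1)(4/13) = 10/13.

0.769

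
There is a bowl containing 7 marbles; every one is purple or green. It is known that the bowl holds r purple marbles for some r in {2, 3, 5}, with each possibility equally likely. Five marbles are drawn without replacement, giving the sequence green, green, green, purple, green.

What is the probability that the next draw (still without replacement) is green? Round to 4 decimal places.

0.3846

Compute the likelihood of the observed sequence for each case: P(data | r = 2) = (5/7)(4/6)(3/5)(2/4)(2/3) = 2/21; P(data | r = 3) = (4/7)(3/6)(2/5)(3/4)(1/3) = 1/35; P(data | r = 5) = (2/7)(1/6)(0/5) = 0.
The prior-weighted likelihoods are 1/3 · 2/21 = 2/63, 1/3 · 1/35 = 1/105, 1/3 · 0 = 0; these sum to 13/315.
The posterior is then P(r = 2 | data) = 10/13, P(r = 3 | data) = 3/13, P(r = 5 | data) = 0.
The predictive probability is P(green next | data) = (1/2)(10/13) + (0)(3/13) = 5/13.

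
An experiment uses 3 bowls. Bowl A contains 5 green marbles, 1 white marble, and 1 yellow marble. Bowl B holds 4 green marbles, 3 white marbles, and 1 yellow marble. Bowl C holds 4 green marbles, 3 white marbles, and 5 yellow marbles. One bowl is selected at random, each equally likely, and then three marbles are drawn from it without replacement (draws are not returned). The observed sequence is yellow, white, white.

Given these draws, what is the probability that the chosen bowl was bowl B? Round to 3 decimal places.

0.440

For each hypothesis, P(data | H) works out to: P(data | bowl A) = (1/7)(1/6)(0/5) = 0; P(data | bowl B) = (1/8)(3/7)(2/6) = 0.017857; P(data | bowl C) = (5/12)(3/11)(2/10) = 0.022727.
Weighting by the prior gives 1/3 · 0 = 0, 1/3 · 0.017857 = 0.0059524, 1/3 · 0.022727 = 0.0075758; these sum to 0.013528.
Hence P(bowl B | data) = (0.0059524) / (0.013528) = 0.44.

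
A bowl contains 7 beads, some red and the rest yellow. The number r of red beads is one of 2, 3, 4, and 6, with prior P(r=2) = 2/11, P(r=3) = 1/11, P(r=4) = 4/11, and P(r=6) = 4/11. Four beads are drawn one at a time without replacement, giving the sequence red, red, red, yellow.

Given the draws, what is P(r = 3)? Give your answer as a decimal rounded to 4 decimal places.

Compute the likelihood of the observed sequence for each case: P(data | r = 2) = (2/7)(1/6)(0/5) = 0; P(data | r = 3) = (3/7)(2/6)(1/5)(4/4) = 1/35; P(data | r = 4) = (4/7)(3/6)(2/5)(3/4) = 3/35; P(data | r = 6) = (6/7)(5/6)(4/5)(1/4) = 1/7.
The prior-weighted likelihoods are 2/11 · 0 = 0, 1/11 · 1/35 = 1/385, 4/11 · 3/35 = 12/385, 4/11 · 1/7 = 4/77; with total 3/35.
So P(r = 3 | data) = (1/385) / (3/35) = 1/33.

0.0303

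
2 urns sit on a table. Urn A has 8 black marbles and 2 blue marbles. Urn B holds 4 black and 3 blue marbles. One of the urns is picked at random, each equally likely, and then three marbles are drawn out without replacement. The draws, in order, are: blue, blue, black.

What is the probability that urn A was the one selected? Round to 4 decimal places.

For each hypothesis, P(data | H) works out to: P(data | urn A) = (2/10)(1/9)(8/8) = 1/45; P(data | urn B) = (3/7)(2/6)(4/5) = 4/35.
The prior-weighted likelihoods are 1/2 · 1/45 = 1/90, 1/2 · 4/35 = 2/35; these sum to 43/630.
Hence P(urn A | data) = (1/90) / (43/630) = 7/43.

0.1628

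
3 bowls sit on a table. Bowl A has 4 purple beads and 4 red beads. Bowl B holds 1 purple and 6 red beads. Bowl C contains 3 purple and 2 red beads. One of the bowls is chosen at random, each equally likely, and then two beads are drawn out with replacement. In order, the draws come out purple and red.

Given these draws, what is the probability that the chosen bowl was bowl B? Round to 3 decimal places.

The likelihood of the observed sequence under each hypothesis: P(data | bowl A) = (4/8)(4/8) = 0.25; P(data | bowl B) = (1/7)(6/7) = 0.12245; P(data | bowl C) = (3/5)(2/5) = 0.24.
The prior-weighted likelihoods are 1/3 · 0.25 = 0.083333, 1/3 · 0.12245 = 0.040816, 1/3 · 0.24 = 0.08; these sum to 0.20415.
So P(bowl B | data) = (0.040816) / (0.20415) = 0.19993.

0.200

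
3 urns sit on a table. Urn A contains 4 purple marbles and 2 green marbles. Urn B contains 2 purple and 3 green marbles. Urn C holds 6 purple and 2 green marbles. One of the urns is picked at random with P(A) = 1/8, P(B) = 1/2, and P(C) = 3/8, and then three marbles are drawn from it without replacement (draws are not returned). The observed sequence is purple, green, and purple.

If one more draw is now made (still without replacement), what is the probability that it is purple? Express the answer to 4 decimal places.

Under each hypothesis, the probability of the observed sequence is: P(data | urn A) = (4/6)(2/5)(3/4) = 0.2; P(data | urn B) = (2/5)(3/4)(1/3) = 0.1; P(data | urn C) = (6/8)(2/7)(5/6) = 0.17857.
Multiplying each by its prior: 1/8 · 0.2 = 0.025, 1/2 · 0.1 = 0.05, 3/8 · 0.17857 = 0.066964; summing to 0.14196.
Normalising, the posterior is P(urn A | data) = 0.1761, P(urn B | data) = 0.3522, P(urn C | data) = 0.4717.
Averaging over the posterior, P(purple next | data) = (2/3)(0.1761) + (0)(0.3522) + (4/5)(0.4717) = 0.49476.

0.4948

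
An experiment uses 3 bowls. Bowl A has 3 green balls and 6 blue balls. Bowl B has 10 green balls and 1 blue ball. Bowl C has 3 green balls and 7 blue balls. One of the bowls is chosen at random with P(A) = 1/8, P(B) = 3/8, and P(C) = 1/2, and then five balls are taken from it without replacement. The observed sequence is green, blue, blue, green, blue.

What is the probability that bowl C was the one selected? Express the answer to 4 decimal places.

Under each hypothesis, the probability of the observed sequence is: P(data | bowl A) = (3/9)(6/8)(5/7)(2/6)(4/5) = 1/21; P(data | bowl B) = (10/11)(1/10)(0/9) = 0; P(data | bowl C) = (3/10)(7/9)(6/8)(2/7)(5/6) = 1/24.
Multiplying each by its prior: 1/8 · 1/21 = 1/168, 3/8 · 0 = 0, 1/2 · 1/24 = 1/48; these sum to 3/112.
Hence P(bowl C | data) = (1/48) / (3/112) = 7/9.

0.7778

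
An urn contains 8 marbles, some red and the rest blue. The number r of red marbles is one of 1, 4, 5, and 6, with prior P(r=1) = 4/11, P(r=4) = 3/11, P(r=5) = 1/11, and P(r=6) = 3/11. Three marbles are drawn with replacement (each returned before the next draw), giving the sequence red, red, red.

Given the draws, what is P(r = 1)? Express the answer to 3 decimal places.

For each hypothesis, P(data | H) works out to: P(data | r = 1) = (1/8)(1/8)(1/8) = 0.0019531; P(data | r = 4) = (4/8)(4/8)(4/8) = 0.125; P(data | r = 5) = (5/8)(5/8)(5/8) = 0.24414; P(data | r = 6) = (6/8)(6/8)(6/8) = 0.42188.
Weighting by the prior gives 4/11 · 0.0019531 = 0.00071023, 3/11 · 0.125 = 0.034091, 1/11 · 0.24414 = 0.022195, 3/11 · 0.42188 = 0.11506; summing to 0.17205.
So P(r = 1 | data) = (0.00071023) / (0.17205) = 0.004128.

0.004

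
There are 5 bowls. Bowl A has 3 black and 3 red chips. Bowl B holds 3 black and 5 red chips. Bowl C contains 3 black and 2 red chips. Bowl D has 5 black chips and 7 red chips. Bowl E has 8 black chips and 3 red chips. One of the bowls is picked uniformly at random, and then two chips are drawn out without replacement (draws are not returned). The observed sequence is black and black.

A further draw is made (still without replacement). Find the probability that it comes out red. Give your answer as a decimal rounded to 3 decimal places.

0.564

Compute the likelihood of the observed sequence for each case: P(data | bowl A) = (3/6)(2/5) = 0.2; P(data | bowl B) = (3/8)(2/7) = 0.10714; P(data | bowl C) = (3/5)(2/4) = 0.3; P(data | bowl D) = (5/12)(4/11) = 0.15152; P(data | bowl E) = (8/11)(7/10) = 0.50909.
Weighting by the prior gives 1/5 · 0.2 = 0.04, 1/5 · 0.10714 = 0.021429, 1/5 · 0.3 = 0.06, 1/5 · 0.15152 = 0.030303, 1/5 · 0.50909 = 0.10182; summing to 0.25355.
Dividing through by the total gives posterior P(bowl A | data) = 0.15776, P(bowl B | data) = 0.084514, P(bowl C | data) = 0.23664, P(bowl D | data) = 0.11952, P(bowl E | data) = 0.40157.
So P(red next | data) = Σ P(red next | H) P(H | data) = (3/4)(0.15776) + (5/6)(0.084514) + (2/3)(0.23664) + (7/10)(0.11952) + (1/3)(0.40157) = 0.56403.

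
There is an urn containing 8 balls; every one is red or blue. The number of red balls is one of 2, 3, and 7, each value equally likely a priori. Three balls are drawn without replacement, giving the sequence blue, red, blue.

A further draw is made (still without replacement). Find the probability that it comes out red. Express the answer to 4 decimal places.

0.3000

Under each hypothesis, the probability of the observed sequence is: P(data | r = 2) = (6/8)(2/7)(5/6) = 5/28; P(data | r = 3) = (5/8)(3/7)(4/6) = 5/28; P(data | r = 7) = (1/8)(7/7)(0/6) = 0.
Weighting by the prior gives 1/3 · 5/28 = 5/84, 1/3 · 5/28 = 5/84, 1/3 · 0 = 0; summing to 5/42.
Normalising, the posterior is P(r = 2 | data) = 1/2, P(r = 3 | data) = 1/2, P(r = 7 | data) = 0.
The predictive probability is P(red next | data) = (1/5)(1/2) + (2/5)(1/2) = 3/10.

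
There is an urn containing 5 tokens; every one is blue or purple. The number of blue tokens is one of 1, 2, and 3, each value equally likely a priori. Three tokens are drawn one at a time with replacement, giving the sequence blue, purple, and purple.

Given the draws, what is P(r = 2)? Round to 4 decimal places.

Under each hypothesis, the probability of the observed sequence is: P(data | r = 1) = (1/5)(4/5)(4/5) = 16/125; P(data | r = 2) = (2/5)(3/5)(3/5) = 18/125; P(data | r = 3) = (3/5)(2/5)(2/5) = 12/125.
Weighting by the prior gives 1/3 · 16/125 = 16/375, 1/3 · 18/125 = 6/125, 1/3 · 12/125 = 4/125; these sum to 46/375.
By Bayes' rule, P(r = 2 | data) = (6/125) / (46/375) = 9/23.

0.3913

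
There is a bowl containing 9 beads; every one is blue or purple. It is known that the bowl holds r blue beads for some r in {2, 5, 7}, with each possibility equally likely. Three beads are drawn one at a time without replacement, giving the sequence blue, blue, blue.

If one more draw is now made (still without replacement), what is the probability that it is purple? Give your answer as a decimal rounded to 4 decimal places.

Compute the likelihood of the observed sequence for each case: P(data | r = 2) = (2/9)(1/8)(0/7) = 0; P(data | r = 5) = (5/9)(4/8)(3/7) = 5/42; P(data | r = 7) = (7/9)(6/8)(5/7) = 5/12.
The prior-weighted likelihoods are 1/3 · 0 = 0, 1/3 · 5/42 = 5/126, 1/3 · 5/12 = 5/36; summing to 5/28.
Normalising, the posterior is P(r = 2 | data) = 0, P(r = 5 | data) = 2/9, P(r = 7 | data) = 7/9.
So P(purple next | data) = Σ P(purple next | H) P(H | data) = (2/3)(2/9) + (1/3)(7/9) = 11/27.

0.4074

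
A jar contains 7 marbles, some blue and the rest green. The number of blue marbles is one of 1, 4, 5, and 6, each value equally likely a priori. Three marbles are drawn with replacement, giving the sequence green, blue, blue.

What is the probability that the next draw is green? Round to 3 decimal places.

Compute the likelihood of the observed sequence for each case: P(data | r = 1) = (6/7)(1/7)(1/7) = 6/343; P(data | r = 4) = (3/7)(4/7)(4/7) = 48/343; P(data | r = 5) = (2/7)(5/7)(5/7) = 50/343; P(data | r = 6) = (1/7)(6/7)(6/7) = 36/343.
The prior-weighted likelihoods are 1/4 · 6/343 = 3/686, 1/4 · 48/343 = 12/343, 1/4 · 50/343 = 25/686, 1/4 · 36/343 = 9/343; these sum to 5/49.
The posterior is then P(r = 1 | data) = 3/70, P(r = 4 | data) = 12/35, P(r = 5 | data) = 5/14, P(r = 6 | data) = 9/35.
The predictive probability is P(green next | data) = (6/7)(3/70) + (3/7)(12/35) + (2/7)(5/14) + (1/7)(9/35) = 79/245.

0.322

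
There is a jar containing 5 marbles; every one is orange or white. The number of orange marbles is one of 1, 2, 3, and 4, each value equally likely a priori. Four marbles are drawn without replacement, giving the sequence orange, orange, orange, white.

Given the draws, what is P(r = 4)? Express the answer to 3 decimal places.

0.667

The likelihood of the observed sequence under each hypothesis: P(data | r = 1) = (1/5)(0/4) = 0; P(data | r = 2) = (2/5)(1/4)(0/3) = 0; P(data | r = 3) = (3/5)(2/4)(1/3)(2/2) = 1/10; P(data | r = 4) = (4/5)(3/4)(2/3)(1/2) = 1/5.
Multiplying each by its prior: 1/4 · 0 = 0, 1/4 · 0 = 0, 1/4 · 1/10 = 1/40, 1/4 · 1/5 = 1/20; these sum to 3/40.
Hence P(r = 4 | data) = (1/20) / (3/40) = 2/3.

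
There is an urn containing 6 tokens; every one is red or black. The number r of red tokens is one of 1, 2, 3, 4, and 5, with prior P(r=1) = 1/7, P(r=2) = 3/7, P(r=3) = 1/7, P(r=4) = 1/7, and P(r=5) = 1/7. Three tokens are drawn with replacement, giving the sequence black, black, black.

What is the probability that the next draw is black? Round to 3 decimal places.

Under each hypothesis, the probability of the observed sequence is: P(data | r = 1) = (5/6)(5/6)(5/6) = 0.5787; P(data | r = 2) = (4/6)(4/6)(4/6) = 0.2963; P(data | r = 3) = (3/6)(3/6)(3/6) = 0.125; P(data | r = 4) = (2/6)(2/6)(2/6) = 0.037037; P(data | r = 5) = (1/6)(1/6)(1/6) = 0.0046296.
Weighting by the prior gives 1/7 · 0.5787 = 0.082672, 3/7 · 0.2963 = 0.12698, 1/7 · 0.125 = 0.017857, 1/7 · 0.037037 = 0.005291, 1/7 · 0.0046296 = 0.00066138; with total 0.23347.
The posterior is then P(r = 1 | data) = 0.35411, P(r = 2 | data) = 0.54391, P(r = 3 | data) = 0.076487, P(r = 4 | data) = 0.022663, P(r = 5 | data) = 0.0028329.
Averaging over the posterior, P(black next | data) = (5/6)(0.35411) + (2/3)(0.54391) + (1/2)(0.076487) + (1/3)(0.022663) + (1/6)(0.0028329) = 0.70397.

0.704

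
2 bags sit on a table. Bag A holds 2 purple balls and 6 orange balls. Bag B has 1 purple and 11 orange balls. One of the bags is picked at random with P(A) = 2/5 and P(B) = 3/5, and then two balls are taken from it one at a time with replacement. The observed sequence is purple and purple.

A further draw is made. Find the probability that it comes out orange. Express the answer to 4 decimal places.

0.7738

The likelihood of the observed sequence under each hypothesis: P(data | bag A) = (2/8)(2/8) = 1/16; P(data | bag B) = (1/12)(1/12) = 1/144.
The prior-weighted likelihoods are 2/5 · 1/16 = 1/40, 3/5 · 1/144 = 1/240; with total 7/240.
Normalising, the posterior is P(bag A | data) = 6/7, P(bag B | data) = 1/7.
The predictive probability is P(orange next | data) = (3/4)(6/7) + (11/12)(1/7) = 65/84.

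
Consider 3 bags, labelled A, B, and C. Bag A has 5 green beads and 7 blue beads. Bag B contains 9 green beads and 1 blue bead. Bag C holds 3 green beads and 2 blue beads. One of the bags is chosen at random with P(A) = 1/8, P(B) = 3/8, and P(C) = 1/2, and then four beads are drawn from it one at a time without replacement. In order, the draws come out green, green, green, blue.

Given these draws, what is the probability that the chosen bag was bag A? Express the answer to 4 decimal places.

For each hypothesis, P(data | H) works out to: P(data | bag A) = (5/12)(4/11)(3/10)(7/9) = 0.035354; P(data | bag B) = (9/10)(8/9)(7/8)(1/7) = 0.1; P(data | bag C) = (3/5)(2/4)(1/3)(2/2) = 0.1.
Weighting by the prior gives 1/8 · 0.035354 = 0.0044192, 3/8 · 0.1 = 0.0375, 1/2 · 0.1 = 0.05; with total 0.091919.
Hence P(bag A | data) = (0.0044192) / (0.091919) = 0.048077.

0.0481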